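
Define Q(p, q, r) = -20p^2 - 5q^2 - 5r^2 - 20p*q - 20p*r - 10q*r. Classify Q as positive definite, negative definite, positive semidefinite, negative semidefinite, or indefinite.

negative semidefinite

Write A = [[-20, -10, -10], [-10, -5, -5], [-10, -5, -5]].
Congruent diagonalization of A (simultaneous row and column reduction) yields pivots -20, 0, 0.
So there are 1 negative, 2 zero pivots.
Hence Q is negative semidefinite.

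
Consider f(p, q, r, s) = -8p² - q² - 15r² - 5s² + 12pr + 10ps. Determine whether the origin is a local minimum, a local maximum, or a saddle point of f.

local maximum

The Hessian at the origin is H = [[-16, 0, 12, 10], [0, -2, 0, 0], [12, 0, -30, 0], [10, 0, 0, -10]].
An LDLᵀ factorisation of H has diagonal entries -16, -2, -21, -15/14.
So there are 4 negative pivots.
H is negative definite, so the origin is a strict local maximum.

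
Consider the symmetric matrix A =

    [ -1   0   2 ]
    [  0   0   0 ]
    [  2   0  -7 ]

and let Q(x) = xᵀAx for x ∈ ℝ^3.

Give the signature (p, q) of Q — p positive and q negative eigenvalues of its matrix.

Symmetric row and column elimination reduces A to a congruent diagonal form with pivots -1, 0, -3.
That gives 2 negative, 1 zero pivots.

(0, 2)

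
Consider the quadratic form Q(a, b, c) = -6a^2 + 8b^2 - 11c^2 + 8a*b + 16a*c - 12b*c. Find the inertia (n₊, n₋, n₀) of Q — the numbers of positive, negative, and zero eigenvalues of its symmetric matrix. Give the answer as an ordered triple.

The associated matrix is A = [[-6, 4, 8], [4, 8, -6], [8, -6, -11]].
An LDLᵀ factorisation of A has diagonal entries -6, 32/3, -3/8.
So there are 1 positive, 2 negative pivots.

(1, 2, 0)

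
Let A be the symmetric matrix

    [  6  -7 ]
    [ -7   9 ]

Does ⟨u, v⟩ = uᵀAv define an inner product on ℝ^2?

Symmetric row and column elimination reduces A to a congruent diagonal form with pivots 6, 5/6.
So there are 2 positive pivots.
Hence Q is positive definite.
⟨·,·⟩ is an inner product exactly when A is positive definite.

yes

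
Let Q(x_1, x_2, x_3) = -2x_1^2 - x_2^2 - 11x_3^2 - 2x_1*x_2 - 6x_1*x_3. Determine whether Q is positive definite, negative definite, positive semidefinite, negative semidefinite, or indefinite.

The symmetric matrix of Q is A = [[-2, -1, -3], [-1, -1, 0], [-3, 0, -11]].
Leading principal minors: Δ_1 = -2, Δ_2 = 1, Δ_3 = -2.
The signs alternate starting with Δ_1 < 0, so by Sylvester's criterion Q is negative definite.

negative definite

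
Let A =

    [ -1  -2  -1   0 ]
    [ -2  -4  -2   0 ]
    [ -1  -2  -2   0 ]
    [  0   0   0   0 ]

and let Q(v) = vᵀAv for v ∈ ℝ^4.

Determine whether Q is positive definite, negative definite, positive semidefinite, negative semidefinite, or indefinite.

Symmetric row and column elimination reduces A to a congruent diagonal form with pivots -1, 0, -1, 0.
Counting signs: 2 negative, 2 zero.
Hence Q is negative semidefinite.

negative semidefinite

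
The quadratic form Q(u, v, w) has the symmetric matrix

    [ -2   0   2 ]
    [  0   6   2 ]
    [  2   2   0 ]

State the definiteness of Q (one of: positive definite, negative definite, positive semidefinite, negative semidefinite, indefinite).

indefinite

Symmetric row and column elimination reduces A to a congruent diagonal form with pivots -2, 6, 4/3.
Counting signs: 2 positive, 1 negative.
Hence Q is indefinite.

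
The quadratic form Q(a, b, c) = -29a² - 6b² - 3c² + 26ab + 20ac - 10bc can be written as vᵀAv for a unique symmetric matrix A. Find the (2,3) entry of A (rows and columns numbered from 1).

The coefficient of b·c in Q is -10. For a symmetric A this equals A[2,3] + A[3,2] = 2·A[2,3].
So A[2,3] = -10/2 = -5.

-5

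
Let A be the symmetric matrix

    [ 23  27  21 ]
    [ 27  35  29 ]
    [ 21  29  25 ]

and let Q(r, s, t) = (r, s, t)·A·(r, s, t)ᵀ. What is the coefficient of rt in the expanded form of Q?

The coefficient of rt is A[1,3] + A[3,1] = 2·21 = 42.

42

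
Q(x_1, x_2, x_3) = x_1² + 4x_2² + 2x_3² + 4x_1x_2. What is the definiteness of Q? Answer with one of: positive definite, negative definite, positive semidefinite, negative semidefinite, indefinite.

positive semidefinite

The symmetric matrix is A = [[1, 2, 0], [2, 4, 0], [0, 0, 2]].
Symmetric row and column elimination reduces A to a congruent diagonal form with pivots 1, 0, 2.
So there are 2 positive, 1 zero pivots.
Hence Q is positive semidefinite.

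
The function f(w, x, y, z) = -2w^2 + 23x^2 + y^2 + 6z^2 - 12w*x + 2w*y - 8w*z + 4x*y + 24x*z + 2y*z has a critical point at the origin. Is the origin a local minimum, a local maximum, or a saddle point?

saddle point

The Hessian at the origin is H = [[-4, -12, 2, -8], [-12, 46, 4, 24], [2, 4, 2, 2], [-8, 24, 2, 12]].
Applying the same elementary operations to the rows and columns of H produces a congruent diagonal matrix with entries -4, 82, 121/41, -40/121.
Counting signs: 2 positive, 2 negative.
H is indefinite, so the origin is a saddle point.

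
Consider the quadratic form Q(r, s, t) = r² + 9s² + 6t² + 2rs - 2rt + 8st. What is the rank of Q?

3

The associated matrix is A = [[1, 1, -1], [1, 9, 4], [-1, 4, 6]].
An LDLᵀ factorisation of A has diagonal entries 1, 8, 15/8.
So there are 3 positive pivots.
The rank is the number of nonzero pivots: 3.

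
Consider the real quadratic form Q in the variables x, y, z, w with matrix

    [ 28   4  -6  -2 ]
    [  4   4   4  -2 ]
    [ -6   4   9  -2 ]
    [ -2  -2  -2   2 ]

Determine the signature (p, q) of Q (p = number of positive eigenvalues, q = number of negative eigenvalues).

(4, 0)

Row-reducing A symmetrically gives the diagonal entries 28, 24/7, 5/6, 1.
Counting signs: 4 positive.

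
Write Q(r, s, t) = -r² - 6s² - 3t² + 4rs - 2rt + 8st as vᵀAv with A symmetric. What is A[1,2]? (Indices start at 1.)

2

The coefficient of r·s in Q is 4. For a symmetric A this equals A[1,2] + A[2,1] = 2·A[1,2].
So A[1,2] = 4/2 = 2.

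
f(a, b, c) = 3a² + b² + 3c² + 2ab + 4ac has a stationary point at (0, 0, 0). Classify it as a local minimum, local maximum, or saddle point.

local minimum

The Hessian at the origin is H = [[6, 2, 4], [2, 2, 0], [4, 0, 6]].
Row-reducing H symmetrically gives the diagonal entries 6, 4/3, 2.
Counting signs: 3 positive.
H is positive definite, so the origin is a strict local minimum.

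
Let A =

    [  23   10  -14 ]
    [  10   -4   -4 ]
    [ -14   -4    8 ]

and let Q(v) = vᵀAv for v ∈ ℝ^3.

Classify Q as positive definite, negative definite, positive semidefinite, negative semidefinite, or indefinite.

Applying the same elementary operations to the rows and columns of A produces a congruent diagonal matrix with entries 23, -192/23, 0.
That gives 1 positive, 1 negative, 1 zero pivots.
Hence Q is indefinite.

indefinite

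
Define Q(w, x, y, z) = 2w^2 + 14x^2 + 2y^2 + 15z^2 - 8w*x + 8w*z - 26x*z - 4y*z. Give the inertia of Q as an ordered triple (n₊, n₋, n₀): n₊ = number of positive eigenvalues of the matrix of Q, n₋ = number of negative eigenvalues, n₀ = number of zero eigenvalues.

Write A = [[2, -4, 0, 4], [-4, 14, 0, -13], [0, 0, 2, -2], [4, -13, -2, 15]].
Row-reducing A symmetrically gives the diagonal entries 2, 6, 2, 5/6.
So there are 4 positive pivots.

(4, 0, 0)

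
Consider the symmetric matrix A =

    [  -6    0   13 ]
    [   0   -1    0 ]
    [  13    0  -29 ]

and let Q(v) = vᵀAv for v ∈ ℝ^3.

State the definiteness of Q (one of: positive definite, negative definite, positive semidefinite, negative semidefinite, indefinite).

Leading principal minors: Δ_1 = -6, Δ_2 = 6, Δ_3 = -5.
The signs alternate starting with Δ_1 < 0, so by Sylvester's criterion Q is negative definite.

negative definite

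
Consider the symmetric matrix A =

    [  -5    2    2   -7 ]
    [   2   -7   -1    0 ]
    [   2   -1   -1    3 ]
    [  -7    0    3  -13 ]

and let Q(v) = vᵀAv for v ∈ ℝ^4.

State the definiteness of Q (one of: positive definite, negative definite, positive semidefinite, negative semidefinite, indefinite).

Row-reducing A symmetrically gives the diagonal entries -5, -31/5, -6/31, -3/2.
That gives 4 negative pivots.
Hence Q is negative definite.

negative definite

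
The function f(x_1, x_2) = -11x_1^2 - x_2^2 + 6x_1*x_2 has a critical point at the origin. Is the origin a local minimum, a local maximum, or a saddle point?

local maximum

The Hessian at the origin is H = [[-22, 6], [6, -2]].
det H = -22·-2 − (6)² = 8 > 0 and H[1,1] = -22 < 0, so H is negative definite.
Therefore the origin is a local maximum.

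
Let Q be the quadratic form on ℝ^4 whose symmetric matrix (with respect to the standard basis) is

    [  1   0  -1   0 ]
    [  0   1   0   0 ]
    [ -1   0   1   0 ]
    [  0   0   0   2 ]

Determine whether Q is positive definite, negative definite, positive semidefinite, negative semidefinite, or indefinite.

positive semidefinite

Applying the same elementary operations to the rows and columns of A produces a congruent diagonal matrix with entries 1, 1, 0, 2.
That gives 3 positive, 1 zero pivots.
Hence Q is positive semidefinite.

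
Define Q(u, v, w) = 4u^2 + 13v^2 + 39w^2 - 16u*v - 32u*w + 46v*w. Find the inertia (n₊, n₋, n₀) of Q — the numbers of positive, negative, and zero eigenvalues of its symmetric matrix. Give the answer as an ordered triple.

The symmetric matrix is A = [[4, -8, -16], [-8, 13, 23], [-16, 23, 39]].
An LDLᵀ factorisation of A has diagonal entries 4, -3, 2.
That gives 2 positive, 1 negative pivots.

(2, 1, 0)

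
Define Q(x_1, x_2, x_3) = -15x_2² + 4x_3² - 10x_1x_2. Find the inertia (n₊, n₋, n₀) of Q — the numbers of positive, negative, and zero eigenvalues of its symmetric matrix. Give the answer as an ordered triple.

(2, 1, 0)

The symmetric matrix is A = [[0, -5, 0], [-5, -15, 0], [0, 0, 4]].
By Sylvester's law of inertia any congruent diagonalization of A has 2 positive, 1 negative and 0 zero entries.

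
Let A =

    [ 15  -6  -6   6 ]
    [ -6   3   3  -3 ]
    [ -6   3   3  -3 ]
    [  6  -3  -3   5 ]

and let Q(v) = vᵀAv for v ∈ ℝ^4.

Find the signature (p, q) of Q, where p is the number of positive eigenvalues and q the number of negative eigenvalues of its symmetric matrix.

Applying the same elementary operations to the rows and columns of A produces a congruent diagonal matrix with entries 15, 3/5, 0, 2.
So there are 3 positive, 1 zero pivots.

(3, 0)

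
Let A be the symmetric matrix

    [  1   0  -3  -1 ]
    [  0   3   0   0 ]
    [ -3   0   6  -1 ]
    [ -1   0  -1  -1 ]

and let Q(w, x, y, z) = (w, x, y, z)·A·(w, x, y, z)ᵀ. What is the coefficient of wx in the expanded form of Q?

The coefficient of wx is A[1,2] + A[2,1] = 2·0 = 0.

0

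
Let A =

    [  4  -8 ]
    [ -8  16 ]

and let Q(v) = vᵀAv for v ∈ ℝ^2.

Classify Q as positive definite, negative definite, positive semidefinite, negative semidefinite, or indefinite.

positive semidefinite

Congruent diagonalization of A (simultaneous row and column reduction) yields pivots 4, 0.
Counting signs: 1 positive, 1 zero.
Hence Q is positive semidefinite.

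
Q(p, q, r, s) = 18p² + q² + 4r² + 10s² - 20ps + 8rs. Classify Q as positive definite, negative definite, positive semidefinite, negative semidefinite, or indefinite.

The symmetric matrix of Q is A = [[18, 0, 0, -10], [0, 1, 0, 0], [0, 0, 4, 4], [-10, 0, 4, 10]].
Leading principal minors: Δ_1 = 18, Δ_2 = 18, Δ_3 = 72, Δ_4 = 32.
All leading principal minors are positive, so by Sylvester's criterion Q is positive definite.

positive definite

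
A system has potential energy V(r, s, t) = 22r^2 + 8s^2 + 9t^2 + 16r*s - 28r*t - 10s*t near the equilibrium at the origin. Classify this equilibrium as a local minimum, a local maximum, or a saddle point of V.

local minimum

The Hessian at the origin is H = [[44, 16, -28], [16, 16, -10], [-28, -10, 18]].
Applying the same elementary operations to the rows and columns of H produces a congruent diagonal matrix with entries 44, 112/11, 5/28.
Counting signs: 3 positive.
H is positive definite, so the origin is a strict local minimum.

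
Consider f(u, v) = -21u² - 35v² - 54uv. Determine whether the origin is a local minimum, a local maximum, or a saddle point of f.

local maximum

The Hessian at the origin is H = [[-42, -54], [-54, -70]].
det H = -42·-70 − (-54)² = 24 > 0 and H[1,1] = -42 < 0, so H is negative definite.
Therefore the origin is a local maximum.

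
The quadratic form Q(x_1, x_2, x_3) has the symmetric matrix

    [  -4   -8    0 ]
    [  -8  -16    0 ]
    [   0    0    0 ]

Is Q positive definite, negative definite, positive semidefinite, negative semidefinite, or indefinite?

Symmetric row and column elimination reduces A to a congruent diagonal form with pivots -4, 0, 0.
That gives 1 negative, 2 zero pivots.
Hence Q is negative semidefinite.

negative semidefinite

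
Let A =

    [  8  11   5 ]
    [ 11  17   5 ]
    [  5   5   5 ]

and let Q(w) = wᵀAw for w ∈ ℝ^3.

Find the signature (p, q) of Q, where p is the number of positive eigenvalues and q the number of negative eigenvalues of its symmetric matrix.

Applying the same elementary operations to the rows and columns of A produces a congruent diagonal matrix with entries 8, 15/8, 0.
Counting signs: 2 positive, 1 zero.

(2, 0)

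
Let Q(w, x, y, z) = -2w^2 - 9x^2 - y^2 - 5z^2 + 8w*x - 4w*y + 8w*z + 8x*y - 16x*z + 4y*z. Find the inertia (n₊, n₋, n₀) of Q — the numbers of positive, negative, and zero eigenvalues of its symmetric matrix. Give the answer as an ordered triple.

(1, 3, 0)

Write A = [[-2, 4, -2, 4], [4, -9, 4, -8], [-2, 4, -1, 2], [4, -8, 2, -5]].
Symmetric row and column elimination reduces A to a congruent diagonal form with pivots -2, -1, 1, -1.
So there are 1 positive, 3 negative pivots.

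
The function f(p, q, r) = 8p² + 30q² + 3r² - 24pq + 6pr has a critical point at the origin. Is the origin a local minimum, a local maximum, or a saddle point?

The Hessian at the origin is H = [[16, -24, 6], [-24, 60, 0], [6, 0, 6]].
Row-reducing H symmetrically gives the diagonal entries 16, 24, 3/8.
Counting signs: 3 positive.
H is positive definite, so the origin is a strict local minimum.

local minimum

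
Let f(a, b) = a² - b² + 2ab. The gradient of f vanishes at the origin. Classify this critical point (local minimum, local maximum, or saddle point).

saddle point

The Hessian at the origin is H = [[2, 2], [2, -2]].
det H = 2·-2 − (2)² = -8 < 0, so H is indefinite.
Therefore the origin is a saddle point.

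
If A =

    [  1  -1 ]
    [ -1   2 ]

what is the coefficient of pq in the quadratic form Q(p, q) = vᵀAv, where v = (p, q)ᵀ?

The coefficient of pq is A[1,2] + A[2,1] = 2·(-1) = -2.

-2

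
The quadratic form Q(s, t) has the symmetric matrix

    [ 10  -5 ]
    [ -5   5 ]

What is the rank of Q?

Row-reducing A symmetrically gives the diagonal entries 10, 5/2.
That gives 2 positive pivots.
The rank is the number of nonzero pivots: 2.

2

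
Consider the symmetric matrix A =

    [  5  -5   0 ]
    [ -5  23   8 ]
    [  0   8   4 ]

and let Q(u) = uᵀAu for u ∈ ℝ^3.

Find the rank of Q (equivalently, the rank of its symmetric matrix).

3

Symmetric row and column elimination reduces A to a congruent diagonal form with pivots 5, 18, 4/9.
Counting signs: 3 positive.
The rank is the number of nonzero pivots: 3.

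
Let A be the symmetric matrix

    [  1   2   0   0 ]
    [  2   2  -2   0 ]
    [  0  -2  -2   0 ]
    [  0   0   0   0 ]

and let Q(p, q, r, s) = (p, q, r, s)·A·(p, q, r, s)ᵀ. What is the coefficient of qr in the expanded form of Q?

The coefficient of qr is A[2,3] + A[3,2] = 2·(-2) = -4.

-4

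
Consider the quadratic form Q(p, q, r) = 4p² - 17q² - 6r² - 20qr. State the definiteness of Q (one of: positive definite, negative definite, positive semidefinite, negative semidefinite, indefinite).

The associated matrix is A = [[4, 0, 0], [0, -17, -10], [0, -10, -6]].
An LDLᵀ factorisation of A has diagonal entries 4, -17, -2/17.
That gives 1 positive, 2 negative pivots.
Hence Q is indefinite.

indefinite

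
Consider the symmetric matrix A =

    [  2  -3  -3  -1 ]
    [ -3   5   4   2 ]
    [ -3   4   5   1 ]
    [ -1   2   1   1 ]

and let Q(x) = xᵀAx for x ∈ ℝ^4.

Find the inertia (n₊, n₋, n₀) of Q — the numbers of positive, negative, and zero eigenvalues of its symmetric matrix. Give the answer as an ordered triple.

Applying the same elementary operations to the rows and columns of A produces a congruent diagonal matrix with entries 2, 1/2, 0, 0.
That gives 2 positive, 2 zero pivots.

(2, 0, 2)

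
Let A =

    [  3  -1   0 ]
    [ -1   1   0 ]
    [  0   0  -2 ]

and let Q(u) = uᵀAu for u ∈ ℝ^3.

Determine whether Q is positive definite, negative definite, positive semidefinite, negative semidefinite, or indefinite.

indefinite

Row-reducing A symmetrically gives the diagonal entries 3, 2/3, -2.
So there are 2 positive, 1 negative pivots.
Hence Q is indefinite.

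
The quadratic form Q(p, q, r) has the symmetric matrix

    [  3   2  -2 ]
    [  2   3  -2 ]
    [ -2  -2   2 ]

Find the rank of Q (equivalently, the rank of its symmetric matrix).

Congruent diagonalization of A (simultaneous row and column reduction) yields pivots 3, 5/3, 2/5.
That gives 3 positive pivots.
The rank is the number of nonzero pivots: 3.

3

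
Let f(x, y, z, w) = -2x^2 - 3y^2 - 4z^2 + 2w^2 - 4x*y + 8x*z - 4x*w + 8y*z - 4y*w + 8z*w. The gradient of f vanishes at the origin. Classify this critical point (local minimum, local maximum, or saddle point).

The Hessian at the origin is H = [[-4, -4, 8, -4], [-4, -6, 8, -4], [8, 8, -8, 8], [-4, -4, 8, 4]].
An LDLᵀ factorisation of H has diagonal entries -4, -2, 8, 8.
That gives 2 positive, 2 negative pivots.
H is indefinite, so the origin is a saddle point.

saddle point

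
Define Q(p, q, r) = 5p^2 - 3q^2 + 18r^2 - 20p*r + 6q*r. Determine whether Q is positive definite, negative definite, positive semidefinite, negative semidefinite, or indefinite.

The associated matrix is A = [[5, 0, -10], [0, -3, 3], [-10, 3, 18]].
Congruent diagonalization of A (simultaneous row and column reduction) yields pivots 5, -3, 1.
Counting signs: 2 positive, 1 negative.
Hence Q is indefinite.

indefinite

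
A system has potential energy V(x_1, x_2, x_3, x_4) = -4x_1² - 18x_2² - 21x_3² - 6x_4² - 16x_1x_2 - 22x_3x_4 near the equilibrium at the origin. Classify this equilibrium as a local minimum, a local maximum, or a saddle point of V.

local maximum

The Hessian at the origin is H = [[-8, -16, 0, 0], [-16, -36, 0, 0], [0, 0, -42, -22], [0, 0, -22, -12]].
Symmetric row and column elimination reduces H to a congruent diagonal form with pivots -8, -4, -42, -10/21.
That gives 4 negative pivots.
H is negative definite, so the origin is a strict local maximum.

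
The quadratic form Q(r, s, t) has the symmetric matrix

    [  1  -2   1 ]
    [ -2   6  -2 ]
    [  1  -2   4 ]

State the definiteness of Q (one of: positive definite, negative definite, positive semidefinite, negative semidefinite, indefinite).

positive definite

Leading principal minors: Δ_1 = 1, Δ_2 = 2, Δ_3 = 6.
All leading principal minors are positive, so by Sylvester's criterion Q is positive definite.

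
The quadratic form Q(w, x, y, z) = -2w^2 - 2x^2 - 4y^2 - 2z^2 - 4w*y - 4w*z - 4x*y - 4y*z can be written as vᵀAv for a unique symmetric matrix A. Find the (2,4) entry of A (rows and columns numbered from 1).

The coefficient of x·z in Q is 0. For a symmetric A this equals A[2,4] + A[4,2] = 2·A[2,4].
So A[2,4] = 0/2 = 0.

0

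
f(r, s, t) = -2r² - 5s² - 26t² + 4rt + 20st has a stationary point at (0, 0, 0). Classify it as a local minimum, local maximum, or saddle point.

local maximum

The Hessian at the origin is H = [[-4, 0, 4], [0, -10, 20], [4, 20, -52]].
Symmetric row and column elimination reduces H to a congruent diagonal form with pivots -4, -10, -8.
That gives 3 negative pivots.
H is negative definite, so the origin is a strict local maximum.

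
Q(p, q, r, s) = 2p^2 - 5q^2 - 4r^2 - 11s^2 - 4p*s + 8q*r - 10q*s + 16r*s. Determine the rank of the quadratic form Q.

4

The associated matrix is A = [[2, 0, 0, -2], [0, -5, 4, -5], [0, 4, -4, 8], [-2, -5, 8, -11]].
Congruent diagonalization of A (simultaneous row and column reduction) yields pivots 2, -5, -4/5, 12.
So there are 2 positive, 2 negative pivots.
The rank is the number of nonzero pivots: 4.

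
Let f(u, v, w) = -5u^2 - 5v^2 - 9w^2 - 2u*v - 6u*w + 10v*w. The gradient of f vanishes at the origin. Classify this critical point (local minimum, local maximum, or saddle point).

The Hessian at the origin is H = [[-10, -2, -6], [-2, -10, 10], [-6, 10, -18]].
Row-reducing H symmetrically gives the diagonal entries -10, -48/5, -4/3.
That gives 3 negative pivots.
H is negative definite, so the origin is a strict local maximum.

local maximum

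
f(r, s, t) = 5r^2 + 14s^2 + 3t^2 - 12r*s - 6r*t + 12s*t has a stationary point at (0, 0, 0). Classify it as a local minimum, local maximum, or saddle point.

The Hessian at the origin is H = [[10, -12, -6], [-12, 28, 12], [-6, 12, 6]].
Row-reducing H symmetrically gives the diagonal entries 10, 68/5, 12/17.
That gives 3 positive pivots.
H is positive definite, so the origin is a strict local minimum.

local minimum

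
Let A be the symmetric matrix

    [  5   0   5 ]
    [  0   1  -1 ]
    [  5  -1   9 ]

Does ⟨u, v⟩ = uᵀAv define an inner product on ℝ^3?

yes

An LDLᵀ factorisation of A has diagonal entries 5, 1, 3.
Counting signs: 3 positive.
Hence Q is positive definite.
⟨·,·⟩ is an inner product exactly when A is positive definite.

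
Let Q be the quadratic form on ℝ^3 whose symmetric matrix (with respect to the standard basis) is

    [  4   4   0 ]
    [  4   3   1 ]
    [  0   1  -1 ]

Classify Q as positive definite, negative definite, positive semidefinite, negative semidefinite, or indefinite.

indefinite

Congruent diagonalization of A (simultaneous row and column reduction) yields pivots 4, -1, 0.
Counting signs: 1 positive, 1 negative, 1 zero.
Hence Q is indefinite.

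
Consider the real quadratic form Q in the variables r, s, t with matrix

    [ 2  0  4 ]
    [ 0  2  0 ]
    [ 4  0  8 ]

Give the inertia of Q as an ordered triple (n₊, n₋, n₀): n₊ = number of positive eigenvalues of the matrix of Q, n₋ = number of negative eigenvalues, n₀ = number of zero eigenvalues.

(2, 0, 1)

Symmetric row and column elimination reduces A to a congruent diagonal form with pivots 2, 2, 0.
Counting signs: 2 positive, 1 zero.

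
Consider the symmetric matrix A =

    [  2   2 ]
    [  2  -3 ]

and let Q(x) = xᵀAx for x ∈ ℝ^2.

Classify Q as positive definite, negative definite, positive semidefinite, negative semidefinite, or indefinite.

Applying the same elementary operations to the rows and columns of A produces a congruent diagonal matrix with entries 2, -5.
That gives 1 positive, 1 negative pivots.
Hence Q is indefinite.

indefinite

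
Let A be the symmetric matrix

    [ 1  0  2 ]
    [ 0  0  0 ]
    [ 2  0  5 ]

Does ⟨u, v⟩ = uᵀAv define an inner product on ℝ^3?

no

Congruent diagonalization of A (simultaneous row and column reduction) yields pivots 1, 0, 1.
So there are 2 positive, 1 zero pivots.
Hence Q is positive semidefinite.
⟨·,·⟩ is an inner product exactly when A is positive definite.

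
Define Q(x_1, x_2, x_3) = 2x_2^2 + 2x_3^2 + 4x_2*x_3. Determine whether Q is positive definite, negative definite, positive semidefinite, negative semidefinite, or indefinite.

positive semidefinite

Write A = [[0, 0, 0], [0, 2, 2], [0, 2, 2]].
Congruent diagonalization of A (simultaneous row and column reduction) yields pivots 0, 2, 0.
That gives 1 positive, 2 zero pivots.
Hence Q is positive semidefinite.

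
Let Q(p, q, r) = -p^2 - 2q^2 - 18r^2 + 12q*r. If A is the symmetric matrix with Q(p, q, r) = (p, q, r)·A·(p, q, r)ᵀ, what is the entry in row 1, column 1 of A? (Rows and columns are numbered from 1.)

The coefficient of p^2 in Q is -1, and that is exactly A[1,1].

-1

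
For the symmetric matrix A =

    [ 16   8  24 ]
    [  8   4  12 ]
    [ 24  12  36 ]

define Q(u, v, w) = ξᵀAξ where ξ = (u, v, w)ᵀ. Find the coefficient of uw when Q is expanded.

The coefficient of uw is A[1,3] + A[3,1] = 2·24 = 48.

48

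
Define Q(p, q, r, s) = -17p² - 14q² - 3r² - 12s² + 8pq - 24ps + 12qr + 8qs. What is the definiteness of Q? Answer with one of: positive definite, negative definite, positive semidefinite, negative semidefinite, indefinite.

negative definite

The symmetric matrix of Q is A = [[-17, 4, 0, -12], [4, -14, 6, 4], [0, 6, -3, 0], [-12, 4, 0, -12]].
Leading principal minors: Δ_1 = -17, Δ_2 = 222, Δ_3 = -54, Δ_4 = 120.
The signs alternate starting with Δ_1 < 0, so by Sylvester's criterion Q is negative definite.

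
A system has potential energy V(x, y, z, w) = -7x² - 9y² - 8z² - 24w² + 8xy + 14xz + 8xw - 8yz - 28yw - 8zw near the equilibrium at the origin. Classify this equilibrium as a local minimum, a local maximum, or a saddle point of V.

The Hessian at the origin is H = [[-14, 8, 14, 8], [8, -18, -8, -28], [14, -8, -16, -8], [8, -28, -8, -48]].
Applying the same elementary operations to the rows and columns of H produces a congruent diagonal matrix with entries -14, -94/7, -2, -120/47.
Counting signs: 4 negative.
H is negative definite, so the origin is a strict local maximum.

local maximum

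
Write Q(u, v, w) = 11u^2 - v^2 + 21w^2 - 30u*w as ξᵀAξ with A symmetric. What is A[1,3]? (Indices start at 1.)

The coefficient of u·w in Q is -30. For a symmetric A this equals A[1,3] + A[3,1] = 2·A[1,3].
So A[1,3] = -30/2 = -15.

-15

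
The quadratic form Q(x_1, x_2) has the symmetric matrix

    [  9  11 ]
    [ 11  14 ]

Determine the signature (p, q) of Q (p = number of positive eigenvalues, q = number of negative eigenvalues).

Row-reducing A symmetrically gives the diagonal entries 9, 5/9.
Counting signs: 2 positive.

(2, 0)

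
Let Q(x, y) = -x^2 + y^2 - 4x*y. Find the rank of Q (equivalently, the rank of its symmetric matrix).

The associated matrix is A = [[-1, -2], [-2, 1]].
An LDLᵀ factorisation of A has diagonal entries -1, 5.
So there are 1 positive, 1 negative pivots.
The rank is the number of nonzero pivots: 2.

2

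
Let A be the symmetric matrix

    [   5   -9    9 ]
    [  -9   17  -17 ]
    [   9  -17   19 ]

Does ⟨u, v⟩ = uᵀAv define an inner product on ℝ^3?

Leading principal minors: Δ_1 = 5, Δ_2 = 4, Δ_3 = 8.
All leading principal minors are positive, so by Sylvester's criterion Q is positive definite.
⟨·,·⟩ is an inner product exactly when A is positive definite.

yes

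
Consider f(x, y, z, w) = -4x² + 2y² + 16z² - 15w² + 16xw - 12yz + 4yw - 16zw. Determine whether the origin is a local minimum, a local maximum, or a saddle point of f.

saddle point

The Hessian at the origin is H = [[-8, 0, 0, 16], [0, 4, -12, 4], [0, -12, 32, -16], [16, 4, -16, -30]].
Congruent diagonalization of H (simultaneous row and column reduction) yields pivots -8, 4, -4, 2.
So there are 2 positive, 2 negative pivots.
H is indefinite, so the origin is a saddle point.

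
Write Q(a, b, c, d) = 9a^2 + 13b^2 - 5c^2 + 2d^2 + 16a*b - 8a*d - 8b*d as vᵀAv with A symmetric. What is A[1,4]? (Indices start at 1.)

-4

The coefficient of a·d in Q is -8. For a symmetric A this equals A[1,4] + A[4,1] = 2·A[1,4].
So A[1,4] = -8/2 = -4.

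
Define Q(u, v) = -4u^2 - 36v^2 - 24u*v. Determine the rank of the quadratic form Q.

The symmetric matrix is A = [[-4, -12], [-12, -36]].
Congruent diagonalization of A (simultaneous row and column reduction) yields pivots -4, 0.
Counting signs: 1 negative, 1 zero.
The rank is the number of nonzero pivots: 1.

1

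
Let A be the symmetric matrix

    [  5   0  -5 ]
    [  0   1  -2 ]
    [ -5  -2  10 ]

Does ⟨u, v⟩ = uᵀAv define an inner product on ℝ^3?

yes

Congruent diagonalization of A (simultaneous row and column reduction) yields pivots 5, 1, 1.
Counting signs: 3 positive.
Hence Q is positive definite.
⟨·,·⟩ is an inner product exactly when A is positive definite.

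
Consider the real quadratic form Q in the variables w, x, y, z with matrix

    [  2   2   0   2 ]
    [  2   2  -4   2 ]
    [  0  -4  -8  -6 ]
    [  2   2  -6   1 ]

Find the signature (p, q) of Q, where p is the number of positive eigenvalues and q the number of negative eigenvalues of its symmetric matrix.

(2, 2)

By Sylvester's law of inertia any congruent diagonalization of A has 2 positive, 2 negative and 0 zero entries.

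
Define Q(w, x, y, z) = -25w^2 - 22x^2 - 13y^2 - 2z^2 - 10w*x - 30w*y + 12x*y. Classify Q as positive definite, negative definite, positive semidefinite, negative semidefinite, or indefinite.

negative definite

The symmetric matrix of Q is A = [[-25, -5, -15, 0], [-5, -22, 6, 0], [-15, 6, -13, 0], [0, 0, 0, -2]].
Leading principal minors: Δ_1 = -25, Δ_2 = 525, Δ_3 = -75, Δ_4 = 150.
The signs alternate starting with Δ_1 < 0, so by Sylvester's criterion Q is negative definite.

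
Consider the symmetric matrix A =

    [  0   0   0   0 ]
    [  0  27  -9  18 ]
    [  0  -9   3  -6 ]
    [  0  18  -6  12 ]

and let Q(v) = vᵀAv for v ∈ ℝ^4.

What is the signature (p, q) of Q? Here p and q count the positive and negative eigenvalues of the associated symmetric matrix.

(1, 0)

Congruent diagonalization of A (simultaneous row and column reduction) yields pivots 0, 27, 0, 0.
So there are 1 positive, 3 zero pivots.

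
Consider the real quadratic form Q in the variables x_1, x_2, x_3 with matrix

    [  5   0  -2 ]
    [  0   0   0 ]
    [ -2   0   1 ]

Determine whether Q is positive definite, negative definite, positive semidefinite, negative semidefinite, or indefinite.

positive semidefinite

Applying the same elementary operations to the rows and columns of A produces a congruent diagonal matrix with entries 5, 0, 1/5.
So there are 2 positive, 1 zero pivots.
Hence Q is positive semidefinite.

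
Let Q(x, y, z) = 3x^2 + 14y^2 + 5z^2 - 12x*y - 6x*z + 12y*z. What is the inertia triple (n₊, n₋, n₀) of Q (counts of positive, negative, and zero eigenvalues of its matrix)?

(3, 0, 0)

The symmetric matrix is A = [[3, -6, -3], [-6, 14, 6], [-3, 6, 5]].
Applying the same elementary operations to the rows and columns of A produces a congruent diagonal matrix with entries 3, 2, 2.
Counting signs: 3 positive.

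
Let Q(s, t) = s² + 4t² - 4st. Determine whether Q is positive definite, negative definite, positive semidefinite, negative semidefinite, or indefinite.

The symmetric matrix is A = [[1, -2], [-2, 4]].
Applying the same elementary operations to the rows and columns of A produces a congruent diagonal matrix with entries 1, 0.
That gives 1 positive, 1 zero pivots.
Hence Q is positive semidefinite.

positive semidefinite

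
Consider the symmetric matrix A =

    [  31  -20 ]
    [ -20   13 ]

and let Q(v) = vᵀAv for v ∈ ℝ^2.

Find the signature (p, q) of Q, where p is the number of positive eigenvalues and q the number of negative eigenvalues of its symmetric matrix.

Applying the same elementary operations to the rows and columns of A produces a congruent diagonal matrix with entries 31, 3/31.
That gives 2 positive pivots.

(2, 0)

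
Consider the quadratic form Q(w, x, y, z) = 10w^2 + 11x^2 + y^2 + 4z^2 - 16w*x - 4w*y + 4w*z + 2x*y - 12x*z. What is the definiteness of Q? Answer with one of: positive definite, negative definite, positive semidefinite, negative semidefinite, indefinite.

indefinite

The symmetric matrix is A = [[10, -8, -2, 2], [-8, 11, 1, -6], [-2, 1, 1, 0], [2, -6, 0, 4]].
An LDLᵀ factorisation of A has diagonal entries 10, 23/5, 12/23, -2/3.
That gives 3 positive, 1 negative pivots.
Hence Q is indefinite.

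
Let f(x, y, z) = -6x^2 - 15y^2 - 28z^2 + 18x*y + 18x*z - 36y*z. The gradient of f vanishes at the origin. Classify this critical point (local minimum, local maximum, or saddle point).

local maximum

The Hessian at the origin is H = [[-12, 18, 18], [18, -30, -36], [18, -36, -56]].
An LDLᵀ factorisation of H has diagonal entries -12, -3, -2.
So there are 3 negative pivots.
H is negative definite, so the origin is a strict local maximum.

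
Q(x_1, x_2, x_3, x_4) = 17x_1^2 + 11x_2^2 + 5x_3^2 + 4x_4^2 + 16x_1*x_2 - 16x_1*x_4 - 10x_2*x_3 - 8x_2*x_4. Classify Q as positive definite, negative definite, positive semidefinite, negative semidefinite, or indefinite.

The symmetric matrix of Q is A = [[17, 8, 0, -8], [8, 11, -5, -4], [0, -5, 5, 0], [-8, -4, 0, 4]].
Leading principal minors: Δ_1 = 17, Δ_2 = 123, Δ_3 = 190, Δ_4 = 40.
All leading principal minors are positive, so by Sylvester's criterion Q is positive definite.

positive definite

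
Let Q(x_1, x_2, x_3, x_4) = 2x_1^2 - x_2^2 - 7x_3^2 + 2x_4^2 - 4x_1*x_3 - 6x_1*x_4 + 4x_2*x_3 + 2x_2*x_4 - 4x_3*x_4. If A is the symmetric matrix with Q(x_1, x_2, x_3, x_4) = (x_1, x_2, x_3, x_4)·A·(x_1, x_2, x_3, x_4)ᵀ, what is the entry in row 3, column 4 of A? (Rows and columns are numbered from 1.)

-2

The coefficient of x_3·x_4 in Q is -4. For a symmetric A this equals A[3,4] + A[4,3] = 2·A[3,4].
So A[3,4] = -4/2 = -2.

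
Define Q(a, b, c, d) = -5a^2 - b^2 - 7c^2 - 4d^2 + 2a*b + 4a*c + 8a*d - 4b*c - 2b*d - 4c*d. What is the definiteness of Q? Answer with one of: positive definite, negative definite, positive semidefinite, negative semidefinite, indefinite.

negative definite

The symmetric matrix of Q is A = [[-5, 1, 2, 4], [1, -1, -2, -1], [2, -2, -7, -2], [4, -1, -2, -4]].
Leading principal minors: Δ_1 = -5, Δ_2 = 4, Δ_3 = -12, Δ_4 = 9.
The signs alternate starting with Δ_1 < 0, so by Sylvester's criterion Q is negative definite.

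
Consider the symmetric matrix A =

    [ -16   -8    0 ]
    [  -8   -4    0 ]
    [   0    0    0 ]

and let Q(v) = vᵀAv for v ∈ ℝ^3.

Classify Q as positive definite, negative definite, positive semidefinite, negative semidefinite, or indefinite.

negative semidefinite

Row-reducing A symmetrically gives the diagonal entries -16, 0, 0.
Counting signs: 1 negative, 2 zero.
Hence Q is negative semidefinite.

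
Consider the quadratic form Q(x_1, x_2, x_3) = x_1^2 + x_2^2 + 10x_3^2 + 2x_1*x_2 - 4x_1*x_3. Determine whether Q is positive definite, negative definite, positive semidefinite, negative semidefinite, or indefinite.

The symmetric matrix is A = [[1, 1, -2], [1, 1, 0], [-2, 0, 10]].
A is congruent to a diagonal matrix with 2 positive, 1 negative and 0 zero entries, so Q is indefinite.

indefinite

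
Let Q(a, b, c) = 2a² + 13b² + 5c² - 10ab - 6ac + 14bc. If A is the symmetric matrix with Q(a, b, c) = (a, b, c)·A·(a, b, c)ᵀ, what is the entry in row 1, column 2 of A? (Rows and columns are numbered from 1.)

-5

The coefficient of a·b in Q is -10. For a symmetric A this equals A[1,2] + A[2,1] = 2·A[1,2].
So A[1,2] = -10/2 = -5.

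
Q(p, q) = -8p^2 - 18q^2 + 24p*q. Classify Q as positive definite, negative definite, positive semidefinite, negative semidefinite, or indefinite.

negative semidefinite

The symmetric matrix of Q is [[-8, 12], [12, -18]].
For the 2×2 matrix [[-8, 12], [12, -18]]: det = -8·-18 − (12)² = 0, trace = -26.
det = 0 so one eigenvalue is zero; the form is semidefinite with the sign of the trace.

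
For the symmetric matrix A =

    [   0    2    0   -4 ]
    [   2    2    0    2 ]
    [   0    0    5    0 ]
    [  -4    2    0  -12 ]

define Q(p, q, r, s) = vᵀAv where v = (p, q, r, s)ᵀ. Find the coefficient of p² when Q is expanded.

The coefficient of p² is the diagonal entry A[1,1] = 0.

0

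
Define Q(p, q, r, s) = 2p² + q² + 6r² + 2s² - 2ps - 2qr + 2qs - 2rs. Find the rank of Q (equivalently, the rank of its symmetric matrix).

4

Write A = [[2, 0, 0, -1], [0, 1, -1, 1], [0, -1, 6, -1], [-1, 1, -1, 2]].
An LDLᵀ factorisation of A has diagonal entries 2, 1, 5, 1/2.
So there are 4 positive pivots.
The rank is the number of nonzero pivots: 4.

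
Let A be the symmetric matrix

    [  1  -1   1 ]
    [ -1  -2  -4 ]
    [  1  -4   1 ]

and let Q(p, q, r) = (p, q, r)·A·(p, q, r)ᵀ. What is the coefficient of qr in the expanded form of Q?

The coefficient of qr is A[2,3] + A[3,2] = 2·(-4) = -8.

-8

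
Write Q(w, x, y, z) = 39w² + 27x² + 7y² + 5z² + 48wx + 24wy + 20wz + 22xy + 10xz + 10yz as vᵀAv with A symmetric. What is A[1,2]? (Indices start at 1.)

The coefficient of w·x in Q is 48. For a symmetric A this equals A[1,2] + A[2,1] = 2·A[1,2].
So A[1,2] = 48/2 = 24.

24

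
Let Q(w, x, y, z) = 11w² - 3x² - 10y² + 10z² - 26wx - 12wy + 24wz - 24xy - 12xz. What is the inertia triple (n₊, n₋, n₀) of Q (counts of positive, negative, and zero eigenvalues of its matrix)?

Write A = [[11, -13, -6, 12], [-13, -3, -12, -6], [-6, -12, -10, 0], [12, -6, 0, 10]].
Symmetric row and column elimination reduces A to a congruent diagonal form with pivots 11, -202/11, 664/101, -5/166.
That gives 2 positive, 2 negative pivots.

(2, 2, 0)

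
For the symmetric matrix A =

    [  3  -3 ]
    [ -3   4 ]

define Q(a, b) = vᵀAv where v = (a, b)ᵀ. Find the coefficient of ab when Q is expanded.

The coefficient of ab is A[1,2] + A[2,1] = 2·(-3) = -6.

-6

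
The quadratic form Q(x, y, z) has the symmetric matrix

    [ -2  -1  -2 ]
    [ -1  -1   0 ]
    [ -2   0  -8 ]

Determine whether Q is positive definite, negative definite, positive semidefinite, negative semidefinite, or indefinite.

Leading principal minors: Δ_1 = -2, Δ_2 = 1, Δ_3 = -4.
The signs alternate starting with Δ_1 < 0, so by Sylvester's criterion Q is negative definite.

negative definite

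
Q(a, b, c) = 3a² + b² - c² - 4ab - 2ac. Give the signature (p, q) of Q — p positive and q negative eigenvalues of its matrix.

Write A = [[3, -2, -1], [-2, 1, 0], [-1, 0, -1]].
Applying the same elementary operations to the rows and columns of A produces a congruent diagonal matrix with entries 3, -1/3, 0.
So there are 1 positive, 1 negative, 1 zero pivots.

(1, 1)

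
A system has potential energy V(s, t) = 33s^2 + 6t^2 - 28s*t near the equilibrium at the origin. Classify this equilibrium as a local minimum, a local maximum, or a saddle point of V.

local minimum

The Hessian at the origin is H = [[66, -28], [-28, 12]].
det H = 66·12 − (-28)² = 8 > 0 and H[1,1] = 66 > 0, so H is positive definite.
Therefore the origin is a local minimum.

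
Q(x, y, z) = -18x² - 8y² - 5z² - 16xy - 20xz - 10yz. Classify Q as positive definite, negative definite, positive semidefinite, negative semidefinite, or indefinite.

The associated matrix is A = [[-18, -8, -10], [-8, -8, -5], [-10, -5, -5]].
Applying the same elementary operations to the rows and columns of A produces a congruent diagonal matrix with entries -18, -40/9, 5/8.
So there are 1 positive, 2 negative pivots.
Hence Q is indefinite.

indefinite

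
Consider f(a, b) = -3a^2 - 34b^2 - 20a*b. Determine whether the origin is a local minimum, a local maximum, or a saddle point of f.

local maximum

The Hessian at the origin is H = [[-6, -20], [-20, -68]].
det H = -6·-68 − (-20)² = 8 > 0 and H[1,1] = -6 < 0, so H is negative definite.
Therefore the origin is a local maximum.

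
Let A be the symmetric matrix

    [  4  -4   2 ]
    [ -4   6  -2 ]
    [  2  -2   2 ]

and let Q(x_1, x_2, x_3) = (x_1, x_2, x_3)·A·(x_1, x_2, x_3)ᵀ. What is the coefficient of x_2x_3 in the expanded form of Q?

The coefficient of x_2x_3 is A[2,3] + A[3,2] = 2·(-2) = -4.

-4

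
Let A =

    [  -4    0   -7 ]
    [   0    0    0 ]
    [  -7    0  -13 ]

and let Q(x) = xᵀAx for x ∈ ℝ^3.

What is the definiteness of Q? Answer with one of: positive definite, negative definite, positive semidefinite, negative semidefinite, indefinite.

negative semidefinite

Symmetric row and column elimination reduces A to a congruent diagonal form with pivots -4, 0, -3/4.
Counting signs: 2 negative, 1 zero.
Hence Q is negative semidefinite.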